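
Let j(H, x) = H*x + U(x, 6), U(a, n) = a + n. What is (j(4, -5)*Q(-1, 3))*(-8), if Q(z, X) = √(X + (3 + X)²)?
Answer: 152*√39 ≈ 949.24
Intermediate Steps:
j(H, x) = 6 + x + H*x (j(H, x) = H*x + (x + 6) = H*x + (6 + x) = 6 + x + H*x)
(j(4, -5)*Q(-1, 3))*(-8) = ((6 - 5 + 4*(-5))*√(3 + (3 + 3)²))*(-8) = ((6 - 5 - 20)*√(3 + 6²))*(-8) = -19*√(3 + 36)*(-8) = -19*√39*(-8) = 152*√39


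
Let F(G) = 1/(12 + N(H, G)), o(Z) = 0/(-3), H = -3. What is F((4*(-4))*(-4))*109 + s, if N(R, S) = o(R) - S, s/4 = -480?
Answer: -99949/52 ≈ -1922.1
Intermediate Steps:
s = -1920 (s = 4*(-480) = -1920)
o(Z) = 0 (o(Z) = 0*(-1/3) = 0)
N(R, S) = -S (N(R, S) = 0 - S = -S)
F(G) = 1/(12 - G)
F((4*(-4))*(-4))*109 + s = 109/(12 - 4*(-4)*(-4)) - 1920 = 109/(12 - (-16)*(-4)) - 1920 = 109/(12 - 1*64) - 1920 = 109/(12 - 64) - 1920 = 109/(-52) - 1920 = -1/52*109 - 1920 = -109/52 - 1920 = -99949/52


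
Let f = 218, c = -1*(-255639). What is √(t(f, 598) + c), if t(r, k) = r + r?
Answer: 5*√10243 ≈ 506.04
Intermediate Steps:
c = 255639
t(r, k) = 2*r
√(t(f, 598) + c) = √(2*218 + 255639) = √(436 + 255639) = √256075 = 5*√10243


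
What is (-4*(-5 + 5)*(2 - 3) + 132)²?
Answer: 17424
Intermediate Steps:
(-4*(-5 + 5)*(2 - 3) + 132)² = (-0*(-1) + 132)² = (-4*0 + 132)² = (0 + 132)² = 132² = 17424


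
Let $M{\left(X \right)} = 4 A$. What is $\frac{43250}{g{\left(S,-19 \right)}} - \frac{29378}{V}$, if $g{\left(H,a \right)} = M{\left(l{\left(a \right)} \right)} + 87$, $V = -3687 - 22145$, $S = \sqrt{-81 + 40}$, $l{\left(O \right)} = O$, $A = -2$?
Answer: $\frac{559777431}{1020364} \approx 548.61$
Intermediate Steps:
$M{\left(X \right)} = -8$ ($M{\left(X \right)} = 4 \left(-2\right) = -8$)
$S = i \sqrt{41}$ ($S = \sqrt{-41} = i \sqrt{41} \approx 6.4031 i$)
$V = -25832$ ($V = -3687 - 22145 = -25832$)
$g{\left(H,a \right)} = 79$ ($g{\left(H,a \right)} = -8 + 87 = 79$)
$\frac{43250}{g{\left(S,-19 \right)}} - \frac{29378}{V} = \frac{43250}{79} - \frac{29378}{-25832} = 43250 \cdot \frac{1}{79} - - \frac{14689}{12916} = \frac{43250}{79} + \frac{14689}{12916} = \frac{559777431}{1020364}$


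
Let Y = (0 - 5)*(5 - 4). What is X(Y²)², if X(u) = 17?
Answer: 289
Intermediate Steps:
Y = -5 (Y = -5*1 = -5)
X(Y²)² = 17² = 289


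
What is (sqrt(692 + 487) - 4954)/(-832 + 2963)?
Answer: -4954/2131 + 3*sqrt(131)/2131 ≈ -2.3086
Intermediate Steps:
(sqrt(692 + 487) - 4954)/(-832 + 2963) = (sqrt(1179) - 4954)/2131 = (3*sqrt(131) - 4954)*(1/2131) = (-4954 + 3*sqrt(131))*(1/2131) = -4954/2131 + 3*sqrt(131)/2131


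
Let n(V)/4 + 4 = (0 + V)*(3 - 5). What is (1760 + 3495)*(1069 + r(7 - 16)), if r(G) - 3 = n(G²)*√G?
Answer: 5633360 - 10467960*I ≈ 5.6334e+6 - 1.0468e+7*I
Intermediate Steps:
n(V) = -16 - 8*V (n(V) = -16 + 4*((0 + V)*(3 - 5)) = -16 + 4*(V*(-2)) = -16 + 4*(-2*V) = -16 - 8*V)
r(G) = 3 + √G*(-16 - 8*G²) (r(G) = 3 + (-16 - 8*G²)*√G = 3 + √G*(-16 - 8*G²))
(1760 + 3495)*(1069 + r(7 - 16)) = (1760 + 3495)*(1069 + (3 - 8*√(7 - 16)*(2 + (7 - 16)²))) = 5255*(1069 + (3 - 8*√(-9)*(2 + (-9)²))) = 5255*(1069 + (3 - 8*3*I*(2 + 81))) = 5255*(1069 + (3 - 8*3*I*83)) = 5255*(1069 + (3 - 1992*I)) = 5255*(1072 - 1992*I) = 5633360 - 10467960*I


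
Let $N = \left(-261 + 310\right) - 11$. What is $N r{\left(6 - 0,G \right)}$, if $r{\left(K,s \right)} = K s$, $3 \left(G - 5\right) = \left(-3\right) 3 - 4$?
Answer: $152$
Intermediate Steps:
$G = \frac{2}{3}$ ($G = 5 + \frac{\left(-3\right) 3 - 4}{3} = 5 + \frac{-9 - 4}{3} = 5 + \frac{1}{3} \left(-13\right) = 5 - \frac{13}{3} = \frac{2}{3} \approx 0.66667$)
$N = 38$ ($N = 49 - 11 = 38$)
$N r{\left(6 - 0,G \right)} = 38 \left(6 - 0\right) \frac{2}{3} = 38 \left(6 + 0\right) \frac{2}{3} = 38 \cdot 6 \cdot \frac{2}{3} = 38 \cdot 4 = 152$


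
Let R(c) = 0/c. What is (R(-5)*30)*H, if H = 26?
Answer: 0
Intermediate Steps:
R(c) = 0
(R(-5)*30)*H = (0*30)*26 = 0*26 = 0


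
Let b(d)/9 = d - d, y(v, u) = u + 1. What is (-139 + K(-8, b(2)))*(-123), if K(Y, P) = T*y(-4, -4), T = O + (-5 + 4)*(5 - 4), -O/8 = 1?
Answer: 13776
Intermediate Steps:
O = -8 (O = -8*1 = -8)
y(v, u) = 1 + u
T = -9 (T = -8 + (-5 + 4)*(5 - 4) = -8 - 1*1 = -8 - 1 = -9)
b(d) = 0 (b(d) = 9*(d - d) = 9*0 = 0)
K(Y, P) = 27 (K(Y, P) = -9*(1 - 4) = -9*(-3) = 27)
(-139 + K(-8, b(2)))*(-123) = (-139 + 27)*(-123) = -112*(-123) = 13776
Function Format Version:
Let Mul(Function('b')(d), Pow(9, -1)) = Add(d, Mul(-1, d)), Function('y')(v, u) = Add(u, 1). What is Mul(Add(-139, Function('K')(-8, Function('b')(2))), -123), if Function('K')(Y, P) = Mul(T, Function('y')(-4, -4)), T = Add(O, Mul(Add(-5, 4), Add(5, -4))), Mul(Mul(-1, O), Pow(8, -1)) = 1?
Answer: 13776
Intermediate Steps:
O = -8 (O = Mul(-8, 1) = -8)
Function('y')(v, u) = Add(1, u)
T = -9 (T = Add(-8, Mul(Add(-5, 4), Add(5, -4))) = Add(-8, Mul(-1, 1)) = Add(-8, -1) = -9)
Function('b')(d) = 0 (Function('b')(d) = Mul(9, Add(d, Mul(-1, d))) = Mul(9, 0) = 0)
Function('K')(Y, P) = 27 (Function('K')(Y, P) = Mul(-9, Add(1, -4)) = Mul(-9, -3) = 27)
Mul(Add(-139, Function('K')(-8, Function('b')(2))), -123) = Mul(Add(-139, 27), -123) = Mul(-112, -123) = 13776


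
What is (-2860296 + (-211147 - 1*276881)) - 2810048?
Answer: -6158372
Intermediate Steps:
(-2860296 + (-211147 - 1*276881)) - 2810048 = (-2860296 + (-211147 - 276881)) - 2810048 = (-2860296 - 488028) - 2810048 = -3348324 - 2810048 = -6158372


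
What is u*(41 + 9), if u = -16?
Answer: -800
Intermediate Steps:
u*(41 + 9) = -16*(41 + 9) = -16*50 = -800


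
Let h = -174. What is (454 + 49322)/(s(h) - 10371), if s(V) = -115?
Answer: -24888/5243 ≈ -4.7469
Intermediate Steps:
(454 + 49322)/(s(h) - 10371) = (454 + 49322)/(-115 - 10371) = 49776/(-10486) = 49776*(-1/10486) = -24888/5243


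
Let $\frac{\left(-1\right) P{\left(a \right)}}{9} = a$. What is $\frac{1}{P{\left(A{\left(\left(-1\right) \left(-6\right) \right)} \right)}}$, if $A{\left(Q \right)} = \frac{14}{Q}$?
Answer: $- \frac{1}{21} \approx -0.047619$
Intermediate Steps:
$P{\left(a \right)} = - 9 a$
$\frac{1}{P{\left(A{\left(\left(-1\right) \left(-6\right) \right)} \right)}} = \frac{1}{\left(-9\right) \frac{14}{\left(-1\right) \left(-6\right)}} = \frac{1}{\left(-9\right) \frac{14}{6}} = \frac{1}{\left(-9\right) 14 \cdot \frac{1}{6}} = \frac{1}{\left(-9\right) \frac{7}{3}} = \frac{1}{-21} = - \frac{1}{21}$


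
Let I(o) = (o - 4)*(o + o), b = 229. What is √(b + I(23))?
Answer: √1103 ≈ 33.211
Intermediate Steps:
I(o) = 2*o*(-4 + o) (I(o) = (-4 + o)*(2*o) = 2*o*(-4 + o))
√(b + I(23)) = √(229 + 2*23*(-4 + 23)) = √(229 + 2*23*19) = √(229 + 874) = √1103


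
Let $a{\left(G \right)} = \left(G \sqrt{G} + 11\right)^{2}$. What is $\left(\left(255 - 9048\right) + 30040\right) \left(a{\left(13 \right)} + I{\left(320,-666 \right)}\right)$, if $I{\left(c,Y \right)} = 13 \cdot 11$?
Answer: $52288867 + 6076642 \sqrt{13} \approx 7.4199 \cdot 10^{7}$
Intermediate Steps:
$I{\left(c,Y \right)} = 143$
$a{\left(G \right)} = \left(11 + G^{\frac{3}{2}}\right)^{2}$ ($a{\left(G \right)} = \left(G^{\frac{3}{2}} + 11\right)^{2} = \left(11 + G^{\frac{3}{2}}\right)^{2}$)
$\left(\left(255 - 9048\right) + 30040\right) \left(a{\left(13 \right)} + I{\left(320,-666 \right)}\right) = \left(\left(255 - 9048\right) + 30040\right) \left(\left(11 + 13^{\frac{3}{2}}\right)^{2} + 143\right) = \left(\left(255 - 9048\right) + 30040\right) \left(\left(11 + 13 \sqrt{13}\right)^{2} + 143\right) = \left(-8793 + 30040\right) \left(143 + \left(11 + 13 \sqrt{13}\right)^{2}\right) = 21247 \left(143 + \left(11 + 13 \sqrt{13}\right)^{2}\right) = 3038321 + 21247 \left(11 + 13 \sqrt{13}\right)^{2}$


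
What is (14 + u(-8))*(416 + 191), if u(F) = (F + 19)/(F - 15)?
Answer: 188777/23 ≈ 8207.7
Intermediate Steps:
u(F) = (19 + F)/(-15 + F)
(14 + u(-8))*(416 + 191) = (14 + (19 - 8)/(-15 - 8))*(416 + 191) = (14 + 11/(-23))*607 = (14 - 1/23*11)*607 = (14 - 11/23)*607 = (311/23)*607 = 188777/23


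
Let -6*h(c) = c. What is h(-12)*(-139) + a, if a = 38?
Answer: -240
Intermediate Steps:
h(c) = -c/6
h(-12)*(-139) + a = -⅙*(-12)*(-139) + 38 = 2*(-139) + 38 = -278 + 38 = -240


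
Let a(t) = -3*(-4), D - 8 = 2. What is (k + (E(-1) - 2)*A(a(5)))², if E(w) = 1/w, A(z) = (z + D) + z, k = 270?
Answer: 28224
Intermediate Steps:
D = 10 (D = 8 + 2 = 10)
a(t) = 12
A(z) = 10 + 2*z (A(z) = (z + 10) + z = (10 + z) + z = 10 + 2*z)
E(w) = 1/w
(k + (E(-1) - 2)*A(a(5)))² = (270 + (1/(-1) - 2)*(10 + 2*12))² = (270 + (-1 - 2)*(10 + 24))² = (270 - 3*34)² = (270 - 102)² = 168² = 28224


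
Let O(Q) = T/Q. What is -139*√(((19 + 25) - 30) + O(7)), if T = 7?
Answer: -139*√15 ≈ -538.34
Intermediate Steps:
O(Q) = 7/Q
-139*√(((19 + 25) - 30) + O(7)) = -139*√(((19 + 25) - 30) + 7/7) = -139*√((44 - 30) + 7*(⅐)) = -139*√(14 + 1) = -139*√15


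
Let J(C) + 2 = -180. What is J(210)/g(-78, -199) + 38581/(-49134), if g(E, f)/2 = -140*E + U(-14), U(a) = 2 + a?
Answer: -70885457/89325612 ≈ -0.79356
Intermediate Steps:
J(C) = -182 (J(C) = -2 - 180 = -182)
g(E, f) = -24 - 280*E (g(E, f) = 2*(-140*E + (2 - 14)) = 2*(-140*E - 12) = 2*(-12 - 140*E) = -24 - 280*E)
J(210)/g(-78, -199) + 38581/(-49134) = -182/(-24 - 280*(-78)) + 38581/(-49134) = -182/(-24 + 21840) + 38581*(-1/49134) = -182/21816 - 38581/49134 = -182*1/21816 - 38581/49134 = -91/10908 - 38581/49134 = -70885457/89325612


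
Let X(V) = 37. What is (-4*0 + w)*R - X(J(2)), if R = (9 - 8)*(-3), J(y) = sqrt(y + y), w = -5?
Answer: -22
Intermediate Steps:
J(y) = sqrt(2)*sqrt(y) (J(y) = sqrt(2*y) = sqrt(2)*sqrt(y))
R = -3 (R = 1*(-3) = -3)
(-4*0 + w)*R - X(J(2)) = (-4*0 - 5)*(-3) - 1*37 = (0 - 5)*(-3) - 37 = -5*(-3) - 37 = 15 - 37 = -22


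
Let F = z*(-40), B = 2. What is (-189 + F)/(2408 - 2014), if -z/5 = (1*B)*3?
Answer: 1011/394 ≈ 2.5660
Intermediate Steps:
z = -30 (z = -5*1*2*3 = -10*3 = -5*6 = -30)
F = 1200 (F = -30*(-40) = 1200)
(-189 + F)/(2408 - 2014) = (-189 + 1200)/(2408 - 2014) = 1011/394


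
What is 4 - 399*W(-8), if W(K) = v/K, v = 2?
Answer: 415/4 ≈ 103.75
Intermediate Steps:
W(K) = 2/K
4 - 399*W(-8) = 4 - 798/(-8) = 4 - 798*(-1)/8 = 4 - 399*(-¼) = 4 + 399/4 = 415/4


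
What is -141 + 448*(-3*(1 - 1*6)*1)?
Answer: 6579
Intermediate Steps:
-141 + 448*(-3*(1 - 1*6)*1) = -141 + 448*(-3*(1 - 6)*1) = -141 + 448*(-3*(-5)*1) = -141 + 448*(15*1) = -141 + 448*15 = -141 + 6720 = 6579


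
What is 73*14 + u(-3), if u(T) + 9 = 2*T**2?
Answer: 1031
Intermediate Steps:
u(T) = -9 + 2*T**2
73*14 + u(-3) = 73*14 + (-9 + 2*(-3)**2) = 1022 + (-9 + 2*9) = 1022 + (-9 + 18) = 1022 + 9 = 1031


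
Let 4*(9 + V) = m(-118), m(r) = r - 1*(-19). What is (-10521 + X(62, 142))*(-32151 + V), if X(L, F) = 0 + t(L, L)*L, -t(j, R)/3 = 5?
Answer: 1474190289/4 ≈ 3.6855e+8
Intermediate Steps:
t(j, R) = -15 (t(j, R) = -3*5 = -15)
m(r) = 19 + r (m(r) = r + 19 = 19 + r)
V = -135/4 (V = -9 + (19 - 118)/4 = -9 + (¼)*(-99) = -9 - 99/4 = -135/4 ≈ -33.750)
X(L, F) = -15*L (X(L, F) = 0 - 15*L = -15*L)
(-10521 + X(62, 142))*(-32151 + V) = (-10521 - 15*62)*(-32151 - 135/4) = (-10521 - 930)*(-128739/4) = -11451*(-128739/4) = 1474190289/4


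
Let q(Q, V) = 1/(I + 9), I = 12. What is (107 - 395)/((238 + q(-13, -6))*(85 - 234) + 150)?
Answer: 6048/741701 ≈ 0.0081542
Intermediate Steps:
q(Q, V) = 1/21 (q(Q, V) = 1/(12 + 9) = 1/21)
(107 - 395)/((238 + q(-13, -6))*(85 - 234) + 150) = (107 - 395)/((238 + 1/21)*(85 - 234) + 150) = -288/((4999/21)*(-149) + 150) = -288/(-744851/21 + 150) = -288/(-741701/21) = -288*(-21/741701) = 6048/741701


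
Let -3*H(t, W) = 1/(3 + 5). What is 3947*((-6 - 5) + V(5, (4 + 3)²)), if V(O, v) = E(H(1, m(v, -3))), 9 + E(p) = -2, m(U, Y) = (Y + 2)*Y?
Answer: -86834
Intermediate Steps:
m(U, Y) = Y*(2 + Y) (m(U, Y) = (2 + Y)*Y = Y*(2 + Y))
H(t, W) = -1/24 (H(t, W) = -1/(3*(3 + 5)) = -⅓/8 = -⅓*⅛ = -1/24)
E(p) = -11 (E(p) = -9 - 2 = -11)
V(O, v) = -11
3947*((-6 - 5) + V(5, (4 + 3)²)) = 3947*((-6 - 5) - 11) = 3947*(-11 - 11) = 3947*(-22) = -86834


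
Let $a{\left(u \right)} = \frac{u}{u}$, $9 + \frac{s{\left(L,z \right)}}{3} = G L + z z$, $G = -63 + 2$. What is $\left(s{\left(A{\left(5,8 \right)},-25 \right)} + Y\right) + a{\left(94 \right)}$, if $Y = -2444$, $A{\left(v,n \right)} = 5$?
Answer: $-1510$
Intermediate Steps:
$G = -61$
$s{\left(L,z \right)} = -27 - 183 L + 3 z^{2}$ ($s{\left(L,z \right)} = -27 + 3 \left(- 61 L + z z\right) = -27 + 3 \left(- 61 L + z^{2}\right) = -27 + 3 \left(z^{2} - 61 L\right) = -27 - \left(- 3 z^{2} + 183 L\right) = -27 - 183 L + 3 z^{2}$)
$a{\left(u \right)} = 1$
$\left(s{\left(A{\left(5,8 \right)},-25 \right)} + Y\right) + a{\left(94 \right)} = \left(\left(-27 - 915 + 3 \left(-25\right)^{2}\right) - 2444\right) + 1 = \left(\left(-27 - 915 + 3 \cdot 625\right) - 2444\right) + 1 = \left(\left(-27 - 915 + 1875\right) - 2444\right) + 1 = \left(933 - 2444\right) + 1 = -1511 + 1 = -1510$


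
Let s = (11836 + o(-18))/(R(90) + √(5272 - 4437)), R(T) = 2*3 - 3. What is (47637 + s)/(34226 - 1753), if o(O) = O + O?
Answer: 333159/227311 + 100*√835/227311 ≈ 1.4784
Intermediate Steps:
o(O) = 2*O
R(T) = 3 (R(T) = 6 - 3 = 3)
s = 11800/(3 + √835) (s = (11836 + 2*(-18))/(3 + √(5272 - 4437)) = (11836 - 36)/(3 + √835) = 11800/(3 + √835) ≈ 369.95)
(47637 + s)/(34226 - 1753) = (47637 + (-300/7 + 100*√835/7))/(34226 - 1753) = (333159/7 + 100*√835/7)/32473 = (333159/7 + 100*√835/7)*(1/32473) = 333159/227311 + 100*√835/227311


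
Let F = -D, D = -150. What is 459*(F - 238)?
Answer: -40392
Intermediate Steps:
F = 150 (F = -1*(-150) = 150)
459*(F - 238) = 459*(150 - 238) = 459*(-88) = -40392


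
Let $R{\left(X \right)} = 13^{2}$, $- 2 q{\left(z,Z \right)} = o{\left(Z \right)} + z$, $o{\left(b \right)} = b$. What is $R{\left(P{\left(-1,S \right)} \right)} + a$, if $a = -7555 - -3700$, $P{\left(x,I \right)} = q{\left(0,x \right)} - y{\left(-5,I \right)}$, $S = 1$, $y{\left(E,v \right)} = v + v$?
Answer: $-3686$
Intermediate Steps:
$y{\left(E,v \right)} = 2 v$
$q{\left(z,Z \right)} = - \frac{Z}{2} - \frac{z}{2}$ ($q{\left(z,Z \right)} = - \frac{Z + z}{2} = - \frac{Z}{2} - \frac{z}{2}$)
$P{\left(x,I \right)} = - 2 I - \frac{x}{2}$ ($P{\left(x,I \right)} = \left(- \frac{x}{2} - 0\right) - 2 I = \left(- \frac{x}{2} + 0\right) - 2 I = - \frac{x}{2} - 2 I = - 2 I - \frac{x}{2}$)
$R{\left(X \right)} = 169$
$a = -3855$ ($a = -7555 + 3700 = -3855$)
$R{\left(P{\left(-1,S \right)} \right)} + a = 169 - 3855 = -3686$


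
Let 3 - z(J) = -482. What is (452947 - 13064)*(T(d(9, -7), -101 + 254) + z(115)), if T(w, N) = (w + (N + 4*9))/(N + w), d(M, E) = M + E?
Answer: 33152222178/155 ≈ 2.1389e+8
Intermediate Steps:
z(J) = 485 (z(J) = 3 - 1*(-482) = 3 + 482 = 485)
d(M, E) = E + M
T(w, N) = (36 + N + w)/(N + w) (T(w, N) = (w + (N + 36))/(N + w) = (w + (36 + N))/(N + w) = (36 + N + w)/(N + w))
(452947 - 13064)*(T(d(9, -7), -101 + 254) + z(115)) = (452947 - 13064)*((36 + (-101 + 254) + (-7 + 9))/((-101 + 254) + (-7 + 9)) + 485) = 439883*((36 + 153 + 2)/(153 + 2) + 485) = 439883*(191/155 + 485) = 439883*(75366/155) = 33152222178/155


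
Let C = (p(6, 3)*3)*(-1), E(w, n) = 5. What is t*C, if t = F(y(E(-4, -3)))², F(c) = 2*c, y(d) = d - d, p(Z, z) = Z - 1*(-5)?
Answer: 0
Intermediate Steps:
p(Z, z) = 5 + Z (p(Z, z) = Z + 5 = 5 + Z)
y(d) = 0
C = -33 (C = ((5 + 6)*3)*(-1) = (11*3)*(-1) = 33*(-1) = -33)
t = 0 (t = (2*0)² = 0² = 0)
t*C = 0*(-33) = 0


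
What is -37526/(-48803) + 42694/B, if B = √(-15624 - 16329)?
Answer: 37526/48803 - 42694*I*√31953/31953 ≈ 0.76893 - 238.84*I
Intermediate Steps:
B = I*√31953 (B = √(-31953) = I*√31953 ≈ 178.75*I)
-37526/(-48803) + 42694/B = -37526/(-48803) + 42694/((I*√31953)) = -37526*(-1/48803) + 42694*(-I*√31953/31953) = 37526/48803 - 42694*I*√31953/31953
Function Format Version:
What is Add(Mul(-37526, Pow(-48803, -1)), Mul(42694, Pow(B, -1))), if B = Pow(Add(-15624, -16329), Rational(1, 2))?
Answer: Add(Rational(37526, 48803), Mul(Rational(-42694, 31953), I, Pow(31953, Rational(1, 2)))) ≈ Add(0.76893, Mul(-238.84, I))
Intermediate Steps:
B = Mul(I, Pow(31953, Rational(1, 2))) (B = Pow(-31953, Rational(1, 2)) = Mul(I, Pow(31953, Rational(1, 2))) ≈ Mul(178.75, I))
Add(Mul(-37526, Pow(-48803, -1)), Mul(42694, Pow(B, -1))) = Add(Mul(-37526, Pow(-48803, -1)), Mul(42694, Pow(Mul(I, Pow(31953, Rational(1, 2))), -1))) = Add(Mul(-37526, Rational(-1, 48803)), Mul(42694, Mul(Rational(-1, 31953), I, Pow(31953, Rational(1, 2))))) = Add(Rational(37526, 48803), Mul(Rational(-42694, 31953), I, Pow(31953, Rational(1, 2))))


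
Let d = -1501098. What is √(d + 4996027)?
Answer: √3494929 ≈ 1869.5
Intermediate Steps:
√(d + 4996027) = √(-1501098 + 4996027) = √3494929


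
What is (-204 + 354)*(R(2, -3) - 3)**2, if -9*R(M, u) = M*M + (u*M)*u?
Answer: 120050/27 ≈ 4446.3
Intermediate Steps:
R(M, u) = -M**2/9 - M*u**2/9 (R(M, u) = -(M*M + (u*M)*u)/9 = -(M**2 + (M*u)*u)/9 = -(M**2 + M*u**2)/9 = -M**2/9 - M*u**2/9)
(-204 + 354)*(R(2, -3) - 3)**2 = (-204 + 354)*(-1/9*2*(2 + (-3)**2) - 3)**2 = 150*(-1/9*2*(2 + 9) - 3)**2 = 150*(-1/9*2*11 - 3)**2 = 150*(-22/9 - 3)**2 = 150*(-49/9)**2 = 150*(2401/81) = 120050/27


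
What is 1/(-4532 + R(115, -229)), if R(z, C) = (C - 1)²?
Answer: 1/48368 ≈ 2.0675e-5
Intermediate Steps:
R(z, C) = (-1 + C)²
1/(-4532 + R(115, -229)) = 1/(-4532 + (-1 - 229)²) = 1/(-4532 + (-230)²) = 1/(-4532 + 52900) = 1/48368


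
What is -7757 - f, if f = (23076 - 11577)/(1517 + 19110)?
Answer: -160015138/20627 ≈ -7757.6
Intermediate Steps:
f = 11499/20627 ≈ 0.55747
-7757 - f = -7757 - 1*11499/20627 = -7757 - 11499/20627 = -160015138/20627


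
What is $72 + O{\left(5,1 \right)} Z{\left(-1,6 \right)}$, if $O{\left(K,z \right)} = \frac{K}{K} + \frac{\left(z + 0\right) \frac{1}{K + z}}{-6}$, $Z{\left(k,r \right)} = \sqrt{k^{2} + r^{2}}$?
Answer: $72 + \frac{35 \sqrt{37}}{36} \approx 77.914$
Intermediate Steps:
$O{\left(K,z \right)} = 1 - \frac{z}{6 \left(K + z\right)}$ ($O{\left(K,z \right)} = 1 + \frac{z}{K + z} \left(- \frac{1}{6}\right) = 1 - \frac{z}{6 \left(K + z\right)}$)
$72 + O{\left(5,1 \right)} Z{\left(-1,6 \right)} = 72 + \frac{5 + \frac{5}{6} \cdot 1}{5 + 1} \sqrt{\left(-1\right)^{2} + 6^{2}} = 72 + \frac{5 + \frac{5}{6}}{6} \sqrt{1 + 36} = 72 + \frac{1}{6} \cdot \frac{35}{6} \sqrt{37} = 72 + \frac{35 \sqrt{37}}{36}$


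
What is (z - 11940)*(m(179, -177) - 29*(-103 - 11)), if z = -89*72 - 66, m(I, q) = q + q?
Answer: -54358128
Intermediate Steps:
m(I, q) = 2*q
z = -6474 (z = -6408 - 66 = -6474)
(z - 11940)*(m(179, -177) - 29*(-103 - 11)) = (-6474 - 11940)*(2*(-177) - 29*(-103 - 11)) = -18414*(-354 - 29*(-114)) = -18414*(-354 + 3306) = -18414*2952 = -54358128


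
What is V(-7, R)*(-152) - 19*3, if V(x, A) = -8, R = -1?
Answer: 1159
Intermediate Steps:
V(-7, R)*(-152) - 19*3 = -8*(-152) - 19*3 = 1216 - 57 = 1159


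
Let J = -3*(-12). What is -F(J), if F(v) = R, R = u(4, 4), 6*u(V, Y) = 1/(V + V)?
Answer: -1/48 ≈ -0.020833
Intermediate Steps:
u(V, Y) = 1/(12*V) (u(V, Y) = 1/(6*(V + V)) = 1/(6*((2*V))) = (1/(2*V))/6 = 1/(12*V))
J = 36
R = 1/48 (R = (1/12)/4 = (1/12)*(¼) = 1/48 ≈ 0.020833)
F(v) = 1/48
-F(J) = -1*1/48 = -1/48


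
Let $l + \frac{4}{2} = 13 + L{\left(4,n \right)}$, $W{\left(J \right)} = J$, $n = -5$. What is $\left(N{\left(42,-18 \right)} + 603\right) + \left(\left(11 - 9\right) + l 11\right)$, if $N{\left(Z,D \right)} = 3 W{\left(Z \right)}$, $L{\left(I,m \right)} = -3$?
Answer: $819$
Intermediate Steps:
$l = 8$ ($l = -2 + \left(13 - 3\right) = -2 + 10 = 8$)
$N{\left(Z,D \right)} = 3 Z$
$\left(N{\left(42,-18 \right)} + 603\right) + \left(\left(11 - 9\right) + l 11\right) = \left(3 \cdot 42 + 603\right) + \left(\left(11 - 9\right) + 8 \cdot 11\right) = \left(126 + 603\right) + \left(2 + 88\right) = 729 + 90 = 819$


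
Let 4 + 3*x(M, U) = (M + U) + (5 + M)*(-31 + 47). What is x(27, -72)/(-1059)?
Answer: -463/3177 ≈ -0.14574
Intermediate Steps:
x(M, U) = 76/3 + U/3 + 17*M/3 (x(M, U) = -4/3 + ((M + U) + (5 + M)*(-31 + 47))/3 = -4/3 + ((M + U) + (5 + M)*16)/3 = -4/3 + ((M + U) + (80 + 16*M))/3 = -4/3 + (80 + U + 17*M)/3 = -4/3 + (80/3 + U/3 + 17*M/3) = 76/3 + U/3 + 17*M/3)
x(27, -72)/(-1059) = (76/3 + (⅓)*(-72) + (17/3)*27)/(-1059) = (76/3 - 24 + 153)*(-1/1059) = (463/3)*(-1/1059) = -463/3177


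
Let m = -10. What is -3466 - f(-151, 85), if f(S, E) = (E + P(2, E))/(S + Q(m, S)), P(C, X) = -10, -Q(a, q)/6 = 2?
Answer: -564883/163 ≈ -3465.5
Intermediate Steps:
Q(a, q) = -12 (Q(a, q) = -6*2 = -12)
f(S, E) = (-10 + E)/(-12 + S) (f(S, E) = (E - 10)/(S - 12) = (-10 + E)/(-12 + S))
-3466 - f(-151, 85) = -3466 - (-10 + 85)/(-12 - 151) = -3466 - 75/(-163) = -3466 - (-1)*75/163 = -3466 - 1*(-75/163) = -3466 + 75/163 = -564883/163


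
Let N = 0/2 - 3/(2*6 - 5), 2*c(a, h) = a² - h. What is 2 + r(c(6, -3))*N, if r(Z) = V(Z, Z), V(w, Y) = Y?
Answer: -89/14 ≈ -6.3571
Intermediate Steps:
c(a, h) = a²/2 - h/2 (c(a, h) = (a² - h)/2 = a²/2 - h/2)
r(Z) = Z
N = -3/7 (N = 0*(½) - 3/(12 - 5) = 0 - 3/7 = -3/7 ≈ -0.42857)
2 + r(c(6, -3))*N = 2 + ((½)*6² - ½*(-3))*(-3/7) = 2 + ((½)*36 + 3/2)*(-3/7) = 2 + (18 + 3/2)*(-3/7) = 2 + (39/2)*(-3/7) = 2 - 117/14 = -89/14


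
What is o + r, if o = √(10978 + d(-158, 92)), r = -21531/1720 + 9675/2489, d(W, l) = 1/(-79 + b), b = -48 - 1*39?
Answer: -36949659/4281080 + 3*√33612178/166 ≈ 96.145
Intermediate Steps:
b = -87 (b = -48 - 39 = -87)
d(W, l) = -1/166 (d(W, l) = 1/(-79 - 87) = 1/(-166) = -1/166)
r = -36949659/4281080 (r = -21531*1/1720 + 9675*(1/2489) = -21531/1720 + 9675/2489 = -36949659/4281080 ≈ -8.6309)
o = 3*√33612178/166 (o = √(10978 - 1/166) = √(1822347/166) = 3*√33612178/166 ≈ 104.78)
o + r = 3*√33612178/166 - 36949659/4281080 = -36949659/4281080 + 3*√33612178/166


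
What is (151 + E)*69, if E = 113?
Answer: 18216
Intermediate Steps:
(151 + E)*69 = (151 + 113)*69 = 264*69 = 18216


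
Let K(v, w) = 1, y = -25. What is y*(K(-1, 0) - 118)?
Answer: 2925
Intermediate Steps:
y*(K(-1, 0) - 118) = -25*(1 - 118) = -25*(-117) = 2925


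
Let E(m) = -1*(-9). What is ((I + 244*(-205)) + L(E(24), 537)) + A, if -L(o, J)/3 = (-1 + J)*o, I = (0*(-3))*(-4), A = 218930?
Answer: 154438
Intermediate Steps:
I = 0 (I = 0*(-4) = 0)
E(m) = 9
L(o, J) = -3*o*(-1 + J) (L(o, J) = -3*(-1 + J)*o = -3*o*(-1 + J))
((I + 244*(-205)) + L(E(24), 537)) + A = ((0 + 244*(-205)) + 3*9*(1 - 1*537)) + 218930 = ((0 - 50020) + 3*9*(1 - 537)) + 218930 = (-50020 + 3*9*(-536)) + 218930 = (-50020 - 14472) + 218930 = -64492 + 218930 = 154438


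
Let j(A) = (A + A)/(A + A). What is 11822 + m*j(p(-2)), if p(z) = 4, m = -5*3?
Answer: 11807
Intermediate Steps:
m = -15
j(A) = 1 (j(A) = (2*A)/((2*A)) = (2*A)*(1/(2*A)) = 1)
11822 + m*j(p(-2)) = 11822 - 15*1 = 11822 - 15 = 11807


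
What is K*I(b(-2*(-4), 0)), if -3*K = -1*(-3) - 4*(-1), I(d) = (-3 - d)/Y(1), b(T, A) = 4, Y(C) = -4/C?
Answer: -49/12 ≈ -4.0833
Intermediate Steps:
I(d) = 3/4 + d/4 (I(d) = (-3 - d)/((-4/1)) = (-3 - d)/((-4*1)) = (-3 - d)/(-4) = (-3 - d)*(-1/4) = 3/4 + d/4)
K = -7/3 (K = -(-1*(-3) - 4*(-1))/3 = -(3 + 4)/3 = -1/3*7 = -7/3 ≈ -2.3333)
K*I(b(-2*(-4), 0)) = -7*(3/4 + (1/4)*4)/3 = -7*(3/4 + 1)/3 = -7/3*7/4 = -49/12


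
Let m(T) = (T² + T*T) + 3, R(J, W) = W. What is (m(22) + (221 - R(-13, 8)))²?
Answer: 1401856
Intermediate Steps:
m(T) = 3 + 2*T² (m(T) = (T² + T²) + 3 = 2*T² + 3 = 3 + 2*T²)
(m(22) + (221 - R(-13, 8)))² = ((3 + 2*22²) + (221 - 1*8))² = ((3 + 2*484) + (221 - 8))² = ((3 + 968) + 213)² = (971 + 213)² = 1184² = 1401856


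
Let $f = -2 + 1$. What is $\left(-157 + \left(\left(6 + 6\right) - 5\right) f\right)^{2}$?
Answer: $26896$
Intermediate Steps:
$f = -1$
$\left(-157 + \left(\left(6 + 6\right) - 5\right) f\right)^{2} = \left(-157 + \left(\left(6 + 6\right) - 5\right) \left(-1\right)\right)^{2} = \left(-157 + \left(12 - 5\right) \left(-1\right)\right)^{2} = \left(-157 + 7 \left(-1\right)\right)^{2} = \left(-157 - 7\right)^{2} = \left(-164\right)^{2} = 26896$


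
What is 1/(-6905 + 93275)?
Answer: 1/86370 ≈ 1.1578e-5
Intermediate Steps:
1/(-6905 + 93275) = 1/86370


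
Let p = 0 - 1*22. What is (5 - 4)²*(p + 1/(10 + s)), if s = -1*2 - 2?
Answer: -131/6 ≈ -21.833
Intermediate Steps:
s = -4 (s = -2 - 2 = -4)
p = -22 (p = 0 - 22 = -22)
(5 - 4)²*(p + 1/(10 + s)) = (5 - 4)²*(-22 + 1/(10 - 4)) = 1²*(-22 + 1/6) = 1*(-22 + ⅙) = 1*(-131/6) = -131/6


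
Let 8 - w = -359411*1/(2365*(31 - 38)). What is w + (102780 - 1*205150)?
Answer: -1694962321/16555 ≈ -1.0238e+5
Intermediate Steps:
w = -226971/16555 (w = 8 - (-359411)/((-43*(-55))*(31 - 38)) = 8 - (-359411)/(2365*(-7)) = 8 - (-359411)/(-16555) = 8 - (-359411)*(-1)/16555 = 8 - 1*359411/16555 = 8 - 359411/16555 = -226971/16555 ≈ -13.710)
w + (102780 - 1*205150) = -226971/16555 + (102780 - 1*205150) = -226971/16555 + (102780 - 205150) = -226971/16555 - 102370 = -1694962321/16555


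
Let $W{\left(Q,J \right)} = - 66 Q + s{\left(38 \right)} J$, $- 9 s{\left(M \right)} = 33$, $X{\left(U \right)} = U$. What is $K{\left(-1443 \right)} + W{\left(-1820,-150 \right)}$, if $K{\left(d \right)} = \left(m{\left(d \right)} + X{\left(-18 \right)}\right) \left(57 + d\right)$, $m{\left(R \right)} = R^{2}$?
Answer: $-2885851496$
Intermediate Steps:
$s{\left(M \right)} = - \frac{11}{3}$ ($s{\left(M \right)} = \left(- \frac{1}{9}\right) 33 = - \frac{11}{3}$)
$W{\left(Q,J \right)} = - 66 Q - \frac{11 J}{3}$
$K{\left(d \right)} = \left(-18 + d^{2}\right) \left(57 + d\right)$ ($K{\left(d \right)} = \left(d^{2} - 18\right) \left(57 + d\right) = \left(-18 + d^{2}\right) \left(57 + d\right)$)
$K{\left(-1443 \right)} + W{\left(-1820,-150 \right)} = \left(-1026 + \left(-1443\right)^{3} - -25974 + 57 \left(-1443\right)^{2}\right) - -120670 = \left(-1026 - 3004685307 + 25974 + 57 \cdot 2082249\right) + \left(120120 + 550\right) = \left(-1026 - 3004685307 + 25974 + 118688193\right) + 120670 = -2885972166 + 120670 = -2885851496$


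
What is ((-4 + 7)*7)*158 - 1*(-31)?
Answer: 3349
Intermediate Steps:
((-4 + 7)*7)*158 - 1*(-31) = (3*7)*158 + 31 = 21*158 + 31 = 3318 + 31 = 3349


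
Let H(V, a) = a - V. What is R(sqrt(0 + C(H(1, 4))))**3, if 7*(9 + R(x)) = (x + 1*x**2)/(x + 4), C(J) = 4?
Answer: -238328/343 ≈ -694.83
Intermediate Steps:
R(x) = -9 + (x + x**2)/(7*(4 + x)) (R(x) = -9 + ((x + 1*x**2)/(x + 4))/7 = -9 + ((x + x**2)/(4 + x))/7 = -9 + (x + x**2)/(7*(4 + x)))
R(sqrt(0 + C(H(1, 4))))**3 = ((-252 + (sqrt(0 + 4))**2 - 62*sqrt(0 + 4))/(7*(4 + sqrt(0 + 4))))**3 = ((-252 + (sqrt(4))**2 - 62*sqrt(4))/(7*(4 + sqrt(4))))**3 = ((-252 + 2**2 - 62*2)/(7*(4 + 2)))**3 = ((1/7)*(-252 + 4 - 124)/6)**3 = ((1/7)*(1/6)*(-372))**3 = (-62/7)**3 = -238328/343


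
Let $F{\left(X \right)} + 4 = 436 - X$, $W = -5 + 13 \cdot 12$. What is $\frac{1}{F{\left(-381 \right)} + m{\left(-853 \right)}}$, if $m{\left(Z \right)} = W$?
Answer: $\frac{1}{964} \approx 0.0010373$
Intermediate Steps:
$W = 151$ ($W = -5 + 156 = 151$)
$m{\left(Z \right)} = 151$
$F{\left(X \right)} = 432 - X$ ($F{\left(X \right)} = -4 - \left(-436 + X\right) = 432 - X$)
$\frac{1}{F{\left(-381 \right)} + m{\left(-853 \right)}} = \frac{1}{\left(432 - -381\right) + 151} = \frac{1}{\left(432 + 381\right) + 151} = \frac{1}{813 + 151} = \frac{1}{964}$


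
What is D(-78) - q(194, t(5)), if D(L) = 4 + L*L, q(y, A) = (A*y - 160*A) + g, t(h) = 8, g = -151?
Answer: 5967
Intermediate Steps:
q(y, A) = -151 - 160*A + A*y (q(y, A) = (A*y - 160*A) - 151 = (-160*A + A*y) - 151 = -151 - 160*A + A*y)
D(L) = 4 + L²
D(-78) - q(194, t(5)) = (4 + (-78)²) - (-151 - 160*8 + 8*194) = (4 + 6084) - (-151 - 1280 + 1552) = 6088 - 1*121 = 6088 - 121 = 5967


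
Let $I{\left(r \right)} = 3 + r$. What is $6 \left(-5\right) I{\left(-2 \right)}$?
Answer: $-30$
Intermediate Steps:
$6 \left(-5\right) I{\left(-2 \right)} = 6 \left(-5\right) \left(3 - 2\right) = \left(-30\right) 1 = -30$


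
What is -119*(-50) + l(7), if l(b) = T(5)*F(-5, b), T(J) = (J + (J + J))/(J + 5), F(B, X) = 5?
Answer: 11915/2 ≈ 5957.5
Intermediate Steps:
T(J) = 3*J/(5 + J) (T(J) = (J + 2*J)/(5 + J) = (3*J)/(5 + J) = 3*J/(5 + J))
l(b) = 15/2 (l(b) = (3*5/(5 + 5))*5 = (3*5/10)*5 = (3*5*(1/10))*5 = (3/2)*5 = 15/2)
-119*(-50) + l(7) = -119*(-50) + 15/2 = 5950 + 15/2 = 11915/2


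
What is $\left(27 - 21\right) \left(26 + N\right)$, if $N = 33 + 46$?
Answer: $630$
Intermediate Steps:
$N = 79$
$\left(27 - 21\right) \left(26 + N\right) = \left(27 - 21\right) \left(26 + 79\right) = 6 \cdot 105 = 630$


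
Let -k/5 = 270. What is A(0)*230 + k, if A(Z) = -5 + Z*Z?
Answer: -2500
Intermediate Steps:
A(Z) = -5 + Z²
k = -1350 (k = -5*270 = -1350)
A(0)*230 + k = (-5 + 0²)*230 - 1350 = (-5 + 0)*230 - 1350 = -5*230 - 1350 = -1150 - 1350 = -2500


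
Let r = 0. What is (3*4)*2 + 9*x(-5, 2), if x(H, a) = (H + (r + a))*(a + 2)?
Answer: -84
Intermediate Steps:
x(H, a) = (2 + a)*(H + a) (x(H, a) = (H + (0 + a))*(a + 2) = (H + a)*(2 + a) = (2 + a)*(H + a))
(3*4)*2 + 9*x(-5, 2) = (3*4)*2 + 9*(2² + 2*(-5) + 2*2 - 5*2) = 12*2 + 9*(4 - 10 + 4 - 10) = 24 + 9*(-12) = 24 - 108 = -84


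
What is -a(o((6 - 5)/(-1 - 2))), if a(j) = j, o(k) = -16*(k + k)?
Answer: -32/3 ≈ -10.667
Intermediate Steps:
o(k) = -32*k
-a(o((6 - 5)/(-1 - 2))) = -(-32)*(6 - 5)/(-1 - 2) = -(-32)*1/(-3) = -(-32)*1*(-⅓) = -(-32)*(-1)/3 = -1*32/3 = -32/3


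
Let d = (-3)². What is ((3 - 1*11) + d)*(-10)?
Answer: -10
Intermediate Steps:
d = 9
((3 - 1*11) + d)*(-10) = ((3 - 1*11) + 9)*(-10) = ((3 - 11) + 9)*(-10) = (-8 + 9)*(-10) = 1*(-10) = -10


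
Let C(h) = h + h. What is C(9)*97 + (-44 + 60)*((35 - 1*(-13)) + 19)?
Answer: 2818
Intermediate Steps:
C(h) = 2*h
C(9)*97 + (-44 + 60)*((35 - 1*(-13)) + 19) = (2*9)*97 + (-44 + 60)*((35 - 1*(-13)) + 19) = 18*97 + 16*((35 + 13) + 19) = 1746 + 16*(48 + 19) = 1746 + 16*67 = 1746 + 1072 = 2818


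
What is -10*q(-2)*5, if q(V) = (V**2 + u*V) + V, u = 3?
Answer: 200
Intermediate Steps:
q(V) = V**2 + 4*V (q(V) = (V**2 + 3*V) + V = V**2 + 4*V)
-10*q(-2)*5 = -(-20)*(4 - 2)*5 = -(-20)*2*5 = -10*(-4)*5 = 40*5 = 200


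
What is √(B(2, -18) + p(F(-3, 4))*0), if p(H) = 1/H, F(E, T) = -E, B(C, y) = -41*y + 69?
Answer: √807 ≈ 28.408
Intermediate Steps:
B(C, y) = 69 - 41*y
√(B(2, -18) + p(F(-3, 4))*0) = √((69 - 41*(-18)) + 0/(-1*(-3))) = √((69 + 738) + 0/3) = √(807 + (⅓)*0) = √(807 + 0) = √807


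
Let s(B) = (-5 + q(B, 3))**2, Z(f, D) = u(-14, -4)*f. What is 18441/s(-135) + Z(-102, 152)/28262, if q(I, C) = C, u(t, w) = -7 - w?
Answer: 260590383/56524 ≈ 4610.3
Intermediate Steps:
Z(f, D) = -3*f (Z(f, D) = (-7 - 1*(-4))*f = (-7 + 4)*f = -3*f)
s(B) = 4 (s(B) = (-5 + 3)**2 = (-2)**2 = 4)
18441/s(-135) + Z(-102, 152)/28262 = 18441/4 - 3*(-102)/28262 = 18441*(1/4) + 306*(1/28262) = 18441/4 + 153/14131 = 260590383/56524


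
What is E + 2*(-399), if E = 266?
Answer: -532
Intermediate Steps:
E + 2*(-399) = 266 + 2*(-399) = 266 - 798 = -532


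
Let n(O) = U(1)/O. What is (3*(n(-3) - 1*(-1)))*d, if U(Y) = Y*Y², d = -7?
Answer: -14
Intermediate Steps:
U(Y) = Y³
n(O) = 1/O (n(O) = 1³/O = 1/O)
(3*(n(-3) - 1*(-1)))*d = (3*(1/(-3) - 1*(-1)))*(-7) = (3*(-⅓ + 1))*(-7) = (3*(⅔))*(-7) = 2*(-7) = -14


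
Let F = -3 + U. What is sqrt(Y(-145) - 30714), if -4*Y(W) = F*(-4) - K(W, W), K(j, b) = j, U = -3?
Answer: 5*I*sqrt(4921)/2 ≈ 175.37*I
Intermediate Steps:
F = -6 (F = -3 - 3 = -6)
Y(W) = -6 + W/4 (Y(W) = -(-6*(-4) - W)/4 = -(24 - W)/4 = -6 + W/4)
sqrt(Y(-145) - 30714) = sqrt((-6 + (1/4)*(-145)) - 30714) = sqrt((-6 - 145/4) - 30714) = sqrt(-169/4 - 30714) = sqrt(-123025/4) = 5*I*sqrt(4921)/2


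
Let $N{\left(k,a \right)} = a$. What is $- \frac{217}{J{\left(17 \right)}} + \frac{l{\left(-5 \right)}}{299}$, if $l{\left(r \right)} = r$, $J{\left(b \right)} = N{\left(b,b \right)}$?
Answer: $- \frac{64968}{5083} \approx -12.781$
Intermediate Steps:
$J{\left(b \right)} = b$
$- \frac{217}{J{\left(17 \right)}} + \frac{l{\left(-5 \right)}}{299} = - \frac{217}{17} - \frac{5}{299} = - \frac{64968}{5083}$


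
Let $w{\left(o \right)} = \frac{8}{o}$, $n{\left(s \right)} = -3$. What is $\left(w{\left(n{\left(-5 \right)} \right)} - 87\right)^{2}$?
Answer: $\frac{72361}{9} \approx 8040.1$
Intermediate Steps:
$\left(w{\left(n{\left(-5 \right)} \right)} - 87\right)^{2} = \left(\frac{8}{-3} - 87\right)^{2} = \left(8 \left(- \frac{1}{3}\right) - 87\right)^{2} = \left(- \frac{8}{3} - 87\right)^{2} = \left(- \frac{269}{3}\right)^{2} = \frac{72361}{9}$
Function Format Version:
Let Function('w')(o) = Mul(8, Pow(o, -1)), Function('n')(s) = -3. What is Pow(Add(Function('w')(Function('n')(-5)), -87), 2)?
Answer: Rational(72361, 9) ≈ 8040.1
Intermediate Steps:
Pow(Add(Function('w')(Function('n')(-5)), -87), 2) = Pow(Add(Mul(8, Pow(-3, -1)), -87), 2) = Pow(Add(Mul(8, Rational(-1, 3)), -87), 2) = Pow(Add(Rational(-8, 3), -87), 2) = Pow(Rational(-269, 3), 2) = Rational(72361, 9)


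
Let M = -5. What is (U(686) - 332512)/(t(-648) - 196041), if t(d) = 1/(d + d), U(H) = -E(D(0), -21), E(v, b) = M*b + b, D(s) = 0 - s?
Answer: 431044416/254069137 ≈ 1.6966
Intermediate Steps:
D(s) = -s
E(v, b) = -4*b (E(v, b) = -5*b + b = -4*b)
U(H) = -84 (U(H) = -(-4)*(-21) = -1*84 = -84)
t(d) = 1/(2*d)
(U(686) - 332512)/(t(-648) - 196041) = (-84 - 332512)/((½)/(-648) - 196041) = -332596/((½)*(-1/648) - 196041) = -332596/(-1/1296 - 196041) = -332596/(-254069137/1296) = -332596*(-1296/254069137) = 431044416/254069137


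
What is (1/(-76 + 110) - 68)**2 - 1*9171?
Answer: -5260955/1156 ≈ -4551.0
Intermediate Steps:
(1/(-76 + 110) - 68)**2 - 1*9171 = (1/34 - 68)**2 - 9171 = (-2311/34)**2 - 9171 = 5340721/1156 - 9171 = -5260955/1156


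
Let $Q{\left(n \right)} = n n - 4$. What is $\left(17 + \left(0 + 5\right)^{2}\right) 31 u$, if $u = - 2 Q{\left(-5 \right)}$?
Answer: $-54684$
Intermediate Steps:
$Q{\left(n \right)} = -4 + n^{2}$ ($Q{\left(n \right)} = n^{2} - 4 = -4 + n^{2}$)
$u = -42$ ($u = - 2 \left(-4 + \left(-5\right)^{2}\right) = - 2 \left(-4 + 25\right) = \left(-2\right) 21 = -42$)
$\left(17 + \left(0 + 5\right)^{2}\right) 31 u = \left(17 + \left(0 + 5\right)^{2}\right) 31 \left(-42\right) = \left(17 + 5^{2}\right) 31 \left(-42\right) = \left(17 + 25\right) 31 \left(-42\right) = 42 \cdot 31 \left(-42\right) = 1302 \left(-42\right) = -54684$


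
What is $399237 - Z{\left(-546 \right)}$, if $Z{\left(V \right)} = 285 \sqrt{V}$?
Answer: $399237 - 285 i \sqrt{546} \approx 3.9924 \cdot 10^{5} - 6659.5 i$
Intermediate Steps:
$399237 - Z{\left(-546 \right)} = 399237 - 285 \sqrt{-546} = 399237 - 285 i \sqrt{546}$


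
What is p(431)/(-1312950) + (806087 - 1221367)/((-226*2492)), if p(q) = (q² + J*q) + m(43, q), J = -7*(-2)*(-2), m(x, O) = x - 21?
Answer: 3728391481/6162024470 ≈ 0.60506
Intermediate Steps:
m(x, O) = -21 + x
J = -28 (J = 14*(-2) = -28)
p(q) = 22 + q² - 28*q (p(q) = (q² - 28*q) + (-21 + 43) = (q² - 28*q) + 22 = 22 + q² - 28*q)
p(431)/(-1312950) + (806087 - 1221367)/((-226*2492)) = (22 + 431² - 28*431)/(-1312950) + (806087 - 1221367)/((-226*2492)) = (22 + 185761 - 12068)*(-1/1312950) - 415280/(-563192) = 173715*(-1/1312950) - 415280*(-1/563192) = -11581/87530 + 51910/70399 = 3728391481/6162024470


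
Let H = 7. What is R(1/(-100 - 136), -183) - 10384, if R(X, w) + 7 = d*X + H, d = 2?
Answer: -1225313/118 ≈ -10384.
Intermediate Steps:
R(X, w) = 2*X (R(X, w) = -7 + (2*X + 7) = -7 + (7 + 2*X) = 2*X)
R(1/(-100 - 136), -183) - 10384 = 2/(-100 - 136) - 10384 = 2/(-236) - 10384 = 2*(-1/236) - 10384 = -1/118 - 10384 = -1225313/118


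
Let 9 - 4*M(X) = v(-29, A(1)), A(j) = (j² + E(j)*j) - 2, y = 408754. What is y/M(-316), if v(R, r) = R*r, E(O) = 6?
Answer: 817508/77 ≈ 10617.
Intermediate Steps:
A(j) = -2 + j² + 6*j (A(j) = (j² + 6*j) - 2 = -2 + j² + 6*j)
M(X) = 77/2 (M(X) = 9/4 - (-29)*(-2 + 1² + 6*1)/4 = 9/4 - (-29)*(-2 + 1 + 6)/4 = 9/4 - (-29)*5/4 = 9/4 - ¼*(-145) = 9/4 + 145/4 = 77/2)
y/M(-316) = 408754/(77/2) = 408754*(2/77) = 817508/77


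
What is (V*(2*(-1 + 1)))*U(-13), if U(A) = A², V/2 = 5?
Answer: 0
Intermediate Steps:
V = 10 (V = 2*5 = 10)
(V*(2*(-1 + 1)))*U(-13) = (10*(2*(-1 + 1)))*(-13)² = (10*(2*0))*169 = (10*0)*169 = 0*169 = 0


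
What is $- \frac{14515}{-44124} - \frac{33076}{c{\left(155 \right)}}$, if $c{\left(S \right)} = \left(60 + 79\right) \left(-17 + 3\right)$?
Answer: $\frac{743845807}{42932652} \approx 17.326$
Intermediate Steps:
$c{\left(S \right)} = -1946$ ($c{\left(S \right)} = 139 \left(-14\right) = -1946$)
$- \frac{14515}{-44124} - \frac{33076}{c{\left(155 \right)}} = - \frac{14515}{-44124} - \frac{33076}{-1946} = \left(-14515\right) \left(- \frac{1}{44124}\right) - - \frac{16538}{973} = \frac{14515}{44124} + \frac{16538}{973} = \frac{743845807}{42932652}$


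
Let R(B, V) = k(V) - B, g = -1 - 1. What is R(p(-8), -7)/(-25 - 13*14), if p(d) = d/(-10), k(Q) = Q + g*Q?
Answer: -31/1035 ≈ -0.029952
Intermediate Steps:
g = -2
k(Q) = -Q (k(Q) = Q - 2*Q = -Q)
p(d) = -d/10 (p(d) = d*(-⅒) = -d/10)
R(B, V) = -B - V (R(B, V) = -V - B = -B - V)
R(p(-8), -7)/(-25 - 13*14) = (-(-1)*(-8)/10 - 1*(-7))/(-25 - 13*14) = (-1*⅘ + 7)/(-25 - 182) = (-⅘ + 7)/(-207) = (31/5)*(-1/207) = -31/1035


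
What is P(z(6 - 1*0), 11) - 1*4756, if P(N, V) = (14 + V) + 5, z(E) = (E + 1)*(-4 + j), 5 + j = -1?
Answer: -4726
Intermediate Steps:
j = -6 (j = -5 - 1 = -6)
z(E) = -10 - 10*E (z(E) = (E + 1)*(-4 - 6) = (1 + E)*(-10) = -10 - 10*E)
P(N, V) = 19 + V
P(z(6 - 1*0), 11) - 1*4756 = (19 + 11) - 1*4756 = 30 - 4756 = -4726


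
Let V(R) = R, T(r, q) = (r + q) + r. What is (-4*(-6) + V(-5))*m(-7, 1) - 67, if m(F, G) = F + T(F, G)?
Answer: -447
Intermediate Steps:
T(r, q) = q + 2*r (T(r, q) = (q + r) + r = q + 2*r)
m(F, G) = G + 3*F (m(F, G) = F + (G + 2*F) = G + 3*F)
(-4*(-6) + V(-5))*m(-7, 1) - 67 = (-4*(-6) - 5)*(1 + 3*(-7)) - 67 = (24 - 5)*(1 - 21) - 67 = 19*(-20) - 67 = -380 - 67 = -447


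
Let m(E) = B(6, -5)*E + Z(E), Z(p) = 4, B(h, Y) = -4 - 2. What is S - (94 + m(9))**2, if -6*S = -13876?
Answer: 1130/3 ≈ 376.67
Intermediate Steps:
B(h, Y) = -6
S = 6938/3 (S = -1/6*(-13876) = 6938/3 ≈ 2312.7)
m(E) = 4 - 6*E (m(E) = -6*E + 4 = 4 - 6*E)
S - (94 + m(9))**2 = 6938/3 - (94 + (4 - 6*9))**2 = 6938/3 - (94 + (4 - 54))**2 = 6938/3 - (94 - 50)**2 = 6938/3 - 1*44**2 = 6938/3 - 1*1936 = 6938/3 - 1936 = 1130/3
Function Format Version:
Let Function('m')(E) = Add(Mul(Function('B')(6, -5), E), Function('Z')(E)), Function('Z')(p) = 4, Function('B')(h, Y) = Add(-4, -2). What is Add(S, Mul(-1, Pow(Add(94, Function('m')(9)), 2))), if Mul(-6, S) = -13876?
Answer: Rational(1130, 3) ≈ 376.67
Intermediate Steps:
Function('B')(h, Y) = -6
S = Rational(6938, 3) (S = Mul(Rational(-1, 6), -13876) = Rational(6938, 3) ≈ 2312.7)
Function('m')(E) = Add(4, Mul(-6, E)) (Function('m')(E) = Add(Mul(-6, E), 4) = Add(4, Mul(-6, E)))
Add(S, Mul(-1, Pow(Add(94, Function('m')(9)), 2))) = Add(Rational(6938, 3), Mul(-1, Pow(Add(94, Add(4, Mul(-6, 9))), 2))) = Add(Rational(6938, 3), Mul(-1, Pow(Add(94, Add(4, -54)), 2))) = Add(Rational(6938, 3), Mul(-1, Pow(Add(94, -50), 2))) = Add(Rational(6938, 3), Mul(-1, Pow(44, 2))) = Add(Rational(6938, 3), Mul(-1, 1936)) = Add(Rational(6938, 3), -1936) = Rational(1130, 3)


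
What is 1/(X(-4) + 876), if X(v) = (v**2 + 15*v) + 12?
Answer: 1/844 ≈ 0.0011848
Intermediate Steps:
X(v) = 12 + v**2 + 15*v
1/(X(-4) + 876) = 1/((12 + (-4)**2 + 15*(-4)) + 876) = 1/((12 + 16 - 60) + 876) = 1/(-32 + 876) = 1/844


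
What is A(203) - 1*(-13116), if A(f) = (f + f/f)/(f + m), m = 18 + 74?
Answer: 3869424/295 ≈ 13117.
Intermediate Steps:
m = 92
A(f) = (1 + f)/(92 + f) (A(f) = (f + f/f)/(f + 92) = (f + 1)/(92 + f) = (1 + f)/(92 + f))
A(203) - 1*(-13116) = (1 + 203)/(92 + 203) - 1*(-13116) = 204/295 + 13116 = 3869424/295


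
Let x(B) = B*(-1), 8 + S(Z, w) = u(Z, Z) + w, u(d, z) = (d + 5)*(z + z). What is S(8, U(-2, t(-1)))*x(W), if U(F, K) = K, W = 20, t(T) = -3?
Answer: -3940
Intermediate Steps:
u(d, z) = 2*z*(5 + d) (u(d, z) = (5 + d)*(2*z) = 2*z*(5 + d))
S(Z, w) = -8 + w + 2*Z*(5 + Z) (S(Z, w) = -8 + (2*Z*(5 + Z) + w) = -8 + (w + 2*Z*(5 + Z)) = -8 + w + 2*Z*(5 + Z))
x(B) = -B
S(8, U(-2, t(-1)))*x(W) = (-8 - 3 + 2*8*(5 + 8))*(-1*20) = (-8 - 3 + 2*8*13)*(-20) = (-8 - 3 + 208)*(-20) = 197*(-20) = -3940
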